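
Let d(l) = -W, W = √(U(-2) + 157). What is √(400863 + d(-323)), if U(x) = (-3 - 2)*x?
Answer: √(400863 - √167) ≈ 633.13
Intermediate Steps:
U(x) = -5*x
W = √167 (W = √(-5*(-2) + 157) = √(10 + 157) = √167 ≈ 12.923)
d(l) = -√167
√(400863 + d(-323)) = √(400863 - √167)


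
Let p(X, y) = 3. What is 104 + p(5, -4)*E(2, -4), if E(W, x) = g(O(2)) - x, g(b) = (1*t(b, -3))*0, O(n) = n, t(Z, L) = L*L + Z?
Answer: 116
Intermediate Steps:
t(Z, L) = Z + L² (t(Z, L) = L² + Z = Z + L²)
g(b) = 0 (g(b) = (1*(b + (-3)²))*0 = (1*(b + 9))*0 = (1*(9 + b))*0 = (9 + b)*0 = 0)
E(W, x) = -x (E(W, x) = 0 - x = -x)
104 + p(5, -4)*E(2, -4) = 104 + 3*(-1*(-4)) = 104 + 3*4 = 104 + 12 = 116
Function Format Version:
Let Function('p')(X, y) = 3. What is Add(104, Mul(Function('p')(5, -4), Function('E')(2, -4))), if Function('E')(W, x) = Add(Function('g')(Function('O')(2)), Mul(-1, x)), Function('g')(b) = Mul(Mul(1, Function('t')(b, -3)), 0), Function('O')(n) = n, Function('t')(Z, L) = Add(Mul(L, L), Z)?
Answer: 116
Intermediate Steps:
Function('t')(Z, L) = Add(Z, Pow(L, 2)) (Function('t')(Z, L) = Add(Pow(L, 2), Z) = Add(Z, Pow(L, 2)))
Function('g')(b) = 0 (Function('g')(b) = Mul(Mul(1, Add(b, Pow(-3, 2))), 0) = Mul(Mul(1, Add(b, 9)), 0) = Mul(Mul(1, Add(9, b)), 0) = Mul(Add(9, b), 0) = 0)
Function('E')(W, x) = Mul(-1, x) (Function('E')(W, x) = Add(0, Mul(-1, x)) = Mul(-1, x))
Add(104, Mul(Function('p')(5, -4), Function('E')(2, -4))) = Add(104, Mul(3, Mul(-1, -4))) = Add(104, Mul(3, 4)) = Add(104, 12) = 116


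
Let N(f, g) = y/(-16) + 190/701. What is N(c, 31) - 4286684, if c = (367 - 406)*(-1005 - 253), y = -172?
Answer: -12019831033/2804 ≈ -4.2867e+6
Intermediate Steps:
c = 49062 (c = -39*(-1258) = 49062)
N(f, g) = 30903/2804 (N(f, g) = -172/(-16) + 190/701 = -172*(-1/16) + 190*(1/701) = 43/4 + 190/701 = 30903/2804)
N(c, 31) - 4286684 = 30903/2804 - 4286684 = -12019831033/2804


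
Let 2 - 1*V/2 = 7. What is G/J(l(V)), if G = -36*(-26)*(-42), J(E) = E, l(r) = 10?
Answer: -19656/5 ≈ -3931.2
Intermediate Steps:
V = -10 (V = 4 - 2*7 = 4 - 14 = -10)
G = -39312 (G = 936*(-42) = -39312)
G/J(l(V)) = -39312/10 = -39312*⅒ = -19656/5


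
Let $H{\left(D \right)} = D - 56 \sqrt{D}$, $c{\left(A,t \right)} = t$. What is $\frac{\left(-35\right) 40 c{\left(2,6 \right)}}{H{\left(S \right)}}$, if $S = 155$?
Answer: $\frac{8400}{2981} + \frac{94080 \sqrt{155}}{92411} \approx 15.493$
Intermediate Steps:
$\frac{\left(-35\right) 40 c{\left(2,6 \right)}}{H{\left(S \right)}} = \frac{\left(-35\right) 40 \cdot 6}{155 - 56 \sqrt{155}} = \frac{\left(-1400\right) 6}{155 - 56 \sqrt{155}} = - \frac{8400}{155 - 56 \sqrt{155}}$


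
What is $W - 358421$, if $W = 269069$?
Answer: $-89352$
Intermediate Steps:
$W - 358421 = 269069 - 358421 = -89352$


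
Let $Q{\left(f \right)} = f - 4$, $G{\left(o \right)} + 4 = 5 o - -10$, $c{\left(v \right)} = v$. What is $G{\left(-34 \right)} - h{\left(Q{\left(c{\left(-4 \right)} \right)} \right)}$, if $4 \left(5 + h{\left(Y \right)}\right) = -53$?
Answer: $- \frac{583}{4} \approx -145.75$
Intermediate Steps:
$G{\left(o \right)} = 6 + 5 o$ ($G{\left(o \right)} = -4 + \left(5 o - -10\right) = -4 + \left(5 o + 10\right) = -4 + \left(10 + 5 o\right) = 6 + 5 o$)
$Q{\left(f \right)} = -4 + f$
$h{\left(Y \right)} = - \frac{73}{4}$ ($h{\left(Y \right)} = -5 + \frac{1}{4} \left(-53\right) = -5 - \frac{53}{4} = - \frac{73}{4}$)
$G{\left(-34 \right)} - h{\left(Q{\left(c{\left(-4 \right)} \right)} \right)} = \left(6 + 5 \left(-34\right)\right) - - \frac{73}{4} = \left(6 - 170\right) + \frac{73}{4} = -164 + \frac{73}{4} = - \frac{583}{4}$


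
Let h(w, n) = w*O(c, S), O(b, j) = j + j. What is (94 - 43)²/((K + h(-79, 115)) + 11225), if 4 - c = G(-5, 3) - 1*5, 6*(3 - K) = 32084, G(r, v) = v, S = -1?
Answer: 7803/18116 ≈ 0.43072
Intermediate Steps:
K = -16033/3 (K = 3 - ⅙*32084 = 3 - 16042/3 = -16033/3 ≈ -5344.3)
c = 6 (c = 4 - (3 - 1*5) = 4 - (3 - 5) = 4 - 1*(-2) = 4 + 2 = 6)
O(b, j) = 2*j
h(w, n) = -2*w (h(w, n) = w*(2*(-1)) = w*(-2) = -2*w)
(94 - 43)²/((K + h(-79, 115)) + 11225) = (94 - 43)²/((-16033/3 - 2*(-79)) + 11225) = 51²/((-16033/3 + 158) + 11225) = 2601/(-15559/3 + 11225) = 2601/(18116/3) = 2601*(3/18116) = 7803/18116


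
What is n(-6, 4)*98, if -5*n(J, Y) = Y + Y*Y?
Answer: -392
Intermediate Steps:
n(J, Y) = -Y/5 - Y**2/5 (n(J, Y) = -(Y + Y*Y)/5 = -(Y + Y**2)/5 = -Y/5 - Y**2/5)
n(-6, 4)*98 = -1/5*4*(1 + 4)*98 = -1/5*4*5*98 = -4*98 = -392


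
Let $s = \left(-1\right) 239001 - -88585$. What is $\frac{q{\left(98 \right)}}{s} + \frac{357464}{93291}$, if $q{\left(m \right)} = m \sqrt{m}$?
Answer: $\frac{357464}{93291} - \frac{49 \sqrt{2}}{10744} \approx 3.8253$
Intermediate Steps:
$q{\left(m \right)} = m^{\frac{3}{2}}$
$s = -150416$ ($s = -239001 + 88585 = -150416$)
$\frac{q{\left(98 \right)}}{s} + \frac{357464}{93291} = \frac{98^{\frac{3}{2}}}{-150416} + \frac{357464}{93291} = 686 \sqrt{2} \left(- \frac{1}{150416}\right) + 357464 \cdot \frac{1}{93291} = - \frac{49 \sqrt{2}}{10744} + \frac{357464}{93291} = \frac{357464}{93291} - \frac{49 \sqrt{2}}{10744}$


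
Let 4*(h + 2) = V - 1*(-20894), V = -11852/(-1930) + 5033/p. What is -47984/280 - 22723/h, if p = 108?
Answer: -13420596914854/76378252055 ≈ -175.71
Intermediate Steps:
V = 5496853/104220 (V = -11852/(-1930) + 5033/108 = -11852*(-1/1930) + 5033*(1/108) = 5926/965 + 5033/108 = 5496853/104220 ≈ 52.743)
h = 2182235773/416880 (h = -2 + (5496853/104220 - 1*(-20894))/4 = -2 + (5496853/104220 + 20894)/4 = -2 + (¼)*(2183069533/104220) = -2 + 2183069533/416880 = 2182235773/416880 ≈ 5234.7)
-47984/280 - 22723/h = -47984/280 - 22723/2182235773/416880 = -47984*1/280 - 22723*416880/2182235773 = -5998/35 - 9472764240/2182235773 = -13420596914854/76378252055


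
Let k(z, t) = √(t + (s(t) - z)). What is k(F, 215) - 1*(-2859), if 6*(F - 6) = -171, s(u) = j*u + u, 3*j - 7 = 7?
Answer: 2859 + √52410/6 ≈ 2897.2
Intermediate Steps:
j = 14/3 (j = 7/3 + (⅓)*7 = 7/3 + 7/3 = 14/3 ≈ 4.6667)
s(u) = 17*u/3 (s(u) = 14*u/3 + u = 17*u/3)
F = -45/2 (F = 6 + (⅙)*(-171) = 6 - 57/2 = -45/2 ≈ -22.500)
k(z, t) = √(-z + 20*t/3) (k(z, t) = √(t + (17*t/3 - z)) = √(t + (-z + 17*t/3)) = √(-z + 20*t/3))
k(F, 215) - 1*(-2859) = √(-9*(-45/2) + 60*215)/3 - 1*(-2859) = √(405/2 + 12900)/3 + 2859 = √(26205/2)/3 + 2859 = (√52410/2)/3 + 2859 = √52410/6 + 2859 = 2859 + √52410/6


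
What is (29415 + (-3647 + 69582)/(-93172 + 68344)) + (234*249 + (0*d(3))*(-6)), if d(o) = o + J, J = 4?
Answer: 2176877933/24828 ≈ 87678.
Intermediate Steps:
d(o) = 4 + o (d(o) = o + 4 = 4 + o)
(29415 + (-3647 + 69582)/(-93172 + 68344)) + (234*249 + (0*d(3))*(-6)) = (29415 + (-3647 + 69582)/(-93172 + 68344)) + (234*249 + (0*(4 + 3))*(-6)) = (29415 + 65935/(-24828)) + (58266 + (0*7)*(-6)) = (29415 + 65935*(-1/24828)) + (58266 + 0*(-6)) = (29415 - 65935/24828) + (58266 + 0) = 730249685/24828 + 58266 = 2176877933/24828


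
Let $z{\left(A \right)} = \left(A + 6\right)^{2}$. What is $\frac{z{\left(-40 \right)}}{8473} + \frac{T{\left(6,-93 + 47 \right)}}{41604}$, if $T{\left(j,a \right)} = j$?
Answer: $\frac{8024177}{58751782} \approx 0.13658$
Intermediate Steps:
$z{\left(A \right)} = \left(6 + A\right)^{2}$
$\frac{z{\left(-40 \right)}}{8473} + \frac{T{\left(6,-93 + 47 \right)}}{41604} = \frac{\left(6 - 40\right)^{2}}{8473} + \frac{6}{41604} = \left(-34\right)^{2} \cdot \frac{1}{8473} + 6 \cdot \frac{1}{41604} = 1156 \cdot \frac{1}{8473} + \frac{1}{6934} = \frac{1156}{8473} + \frac{1}{6934} = \frac{8024177}{58751782}$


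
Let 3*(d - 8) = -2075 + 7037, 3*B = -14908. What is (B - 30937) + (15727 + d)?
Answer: -55552/3 ≈ -18517.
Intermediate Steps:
B = -14908/3 (B = (⅓)*(-14908) = -14908/3 ≈ -4969.3)
d = 1662 (d = 8 + (-2075 + 7037)/3 = 8 + (⅓)*4962 = 8 + 1654 = 1662)
(B - 30937) + (15727 + d) = (-14908/3 - 30937) + (15727 + 1662) = -107719/3 + 17389 = -55552/3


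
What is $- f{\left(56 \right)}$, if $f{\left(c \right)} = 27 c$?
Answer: $-1512$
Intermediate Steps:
$- f{\left(56 \right)} = - 27 \cdot 56 = \left(-1\right) 1512 = -1512$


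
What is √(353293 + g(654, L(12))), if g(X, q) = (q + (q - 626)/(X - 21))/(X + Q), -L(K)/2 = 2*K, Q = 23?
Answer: √64881323579650155/428541 ≈ 594.38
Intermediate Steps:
L(K) = -4*K
g(X, q) = (q + (-626 + q)/(-21 + X))/(23 + X) (g(X, q) = (q + (q - 626)/(X - 21))/(X + 23) = (q + (-626 + q)/(-21 + X))/(23 + X))
√(353293 + g(654, L(12))) = √(353293 + (-626 - (-80)*12 + 654*(-4*12))/(-483 + 654² + 2*654)) = √(353293 + (-626 - 20*(-48) + 654*(-48))/(-483 + 427716 + 1308)) = √(353293 + (-626 + 960 - 31392)/428541) = √(353293 + (1/428541)*(-31058)) = √(353293 - 31058/428541) = √(151400504455/428541) = √64881323579650155/428541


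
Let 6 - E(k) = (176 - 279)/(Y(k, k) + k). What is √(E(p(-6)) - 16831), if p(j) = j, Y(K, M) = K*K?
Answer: I*√15139410/30 ≈ 129.7*I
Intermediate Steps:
Y(K, M) = K²
E(k) = 6 + 103/(k + k²) (E(k) = 6 - (176 - 279)/(k² + k) = 6 - (-103)/(k + k²) = 6 + 103/(k + k²))
√(E(p(-6)) - 16831) = √((103 + 6*(-6) + 6*(-6)²)/((-6)*(1 - 6)) - 16831) = √(-⅙*(103 - 36 + 6*36)/(-5) - 16831) = √(-⅙*(-⅕)*(103 - 36 + 216) - 16831) = √(-⅙*(-⅕)*283 - 16831) = √(283/30 - 16831) = √(-504647/30) = I*√15139410/30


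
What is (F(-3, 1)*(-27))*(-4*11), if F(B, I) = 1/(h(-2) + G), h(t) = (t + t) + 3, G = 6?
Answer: 1188/5 ≈ 237.60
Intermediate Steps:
h(t) = 3 + 2*t (h(t) = 2*t + 3 = 3 + 2*t)
F(B, I) = ⅕ (F(B, I) = 1/((3 + 2*(-2)) + 6) = 1/((3 - 4) + 6) = 1/(-1 + 6) = 1/5 = ⅕)
(F(-3, 1)*(-27))*(-4*11) = ((⅕)*(-27))*(-4*11) = -27/5*(-44) = 1188/5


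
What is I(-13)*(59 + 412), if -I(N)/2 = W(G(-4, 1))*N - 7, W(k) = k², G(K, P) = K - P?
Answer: 312744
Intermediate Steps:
I(N) = 14 - 50*N (I(N) = -2*((-4 - 1*1)²*N - 7) = -2*((-4 - 1)²*N - 7) = -2*((-5)²*N - 7) = -2*(25*N - 7) = -2*(-7 + 25*N) = 14 - 50*N)
I(-13)*(59 + 412) = (14 - 50*(-13))*(59 + 412) = (14 + 650)*471 = 664*471 = 312744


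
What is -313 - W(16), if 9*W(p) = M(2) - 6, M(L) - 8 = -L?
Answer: -313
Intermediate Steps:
M(L) = 8 - L
W(p) = 0 (W(p) = ((8 - 1*2) - 6)/9 = ((8 - 2) - 6)/9 = (6 - 6)/9 = (⅑)*0 = 0)
-313 - W(16) = -313 - 1*0 = -313 + 0 = -313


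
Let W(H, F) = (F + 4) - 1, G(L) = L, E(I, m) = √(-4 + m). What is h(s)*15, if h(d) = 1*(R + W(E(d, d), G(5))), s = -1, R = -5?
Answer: 45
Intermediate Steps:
W(H, F) = 3 + F (W(H, F) = (4 + F) - 1 = 3 + F)
h(d) = 3 (h(d) = 1*(-5 + (3 + 5)) = 1*(-5 + 8) = 1*3 = 3)
h(s)*15 = 3*15 = 45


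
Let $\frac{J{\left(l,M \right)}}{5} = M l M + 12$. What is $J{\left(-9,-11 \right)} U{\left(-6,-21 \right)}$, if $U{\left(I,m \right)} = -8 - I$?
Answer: $10770$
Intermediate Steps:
$J{\left(l,M \right)} = 60 + 5 l M^{2}$ ($J{\left(l,M \right)} = 5 \left(M l M + 12\right) = 5 \left(l M^{2} + 12\right) = 5 \left(12 + l M^{2}\right) = 60 + 5 l M^{2}$)
$J{\left(-9,-11 \right)} U{\left(-6,-21 \right)} = \left(60 + 5 \left(-9\right) \left(-11\right)^{2}\right) \left(-8 - -6\right) = \left(60 + 5 \left(-9\right) 121\right) \left(-8 + 6\right) = \left(60 - 5445\right) \left(-2\right) = \left(-5385\right) \left(-2\right) = 10770$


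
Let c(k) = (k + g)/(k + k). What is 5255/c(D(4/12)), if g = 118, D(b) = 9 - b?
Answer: 13663/19 ≈ 719.11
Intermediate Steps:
c(k) = (118 + k)/(2*k) (c(k) = (k + 118)/(k + k) = (118 + k)/((2*k)) = (118 + k)*(1/(2*k)) = (118 + k)/(2*k))
5255/c(D(4/12)) = 5255/(((118 + (9 - 4/12))/(2*(9 - 4/12)))) = 5255/(((118 + (9 - 1*⅓))/(2*(9 - 1*⅓)))) = 5255/(((118 + (9 - ⅓))/(2*(9 - ⅓)))) = 5255/(((118 + 26/3)/(2*(26/3)))) = 5255/(((½)*(3/26)*(380/3))) = 5255/(95/13) = 5255*(13/95) = 13663/19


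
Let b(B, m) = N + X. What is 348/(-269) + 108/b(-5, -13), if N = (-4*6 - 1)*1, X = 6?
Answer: -35664/5111 ≈ -6.9779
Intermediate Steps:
N = -25 (N = (-24 - 1)*1 = -25*1 = -25)
b(B, m) = -19 (b(B, m) = -25 + 6 = -19)
348/(-269) + 108/b(-5, -13) = 348/(-269) + 108/(-19) = 348*(-1/269) + 108*(-1/19) = -348/269 - 108/19 = -35664/5111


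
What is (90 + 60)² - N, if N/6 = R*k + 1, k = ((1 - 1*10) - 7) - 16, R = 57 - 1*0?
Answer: 33438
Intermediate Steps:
R = 57 (R = 57 + 0 = 57)
k = -32 (k = ((1 - 10) - 7) - 16 = (-9 - 7) - 16 = -16 - 16 = -32)
N = -10938 (N = 6*(57*(-32) + 1) = 6*(-1824 + 1) = 6*(-1823) = -10938)
(90 + 60)² - N = (90 + 60)² - 1*(-10938) = 150² + 10938 = 22500 + 10938 = 33438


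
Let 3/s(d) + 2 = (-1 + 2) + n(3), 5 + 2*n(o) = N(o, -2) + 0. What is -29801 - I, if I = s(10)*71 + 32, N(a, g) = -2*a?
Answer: -387403/13 ≈ -29800.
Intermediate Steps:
n(o) = -5/2 - o (n(o) = -5/2 + (-2*o + 0)/2 = -5/2 + (-2*o)/2 = -5/2 - o)
s(d) = -6/13 (s(d) = 3/(-2 + ((-1 + 2) + (-5/2 - 1*3))) = 3/(-2 + (1 + (-5/2 - 3))) = 3/(-2 + (1 - 11/2)) = 3/(-2 - 9/2) = 3/(-13/2) = 3*(-2/13) = -6/13)
I = -10/13 (I = -6/13*71 + 32 = -426/13 + 32 = -10/13 ≈ -0.76923)
-29801 - I = -29801 - 1*(-10/13) = -29801 + 10/13 = -387403/13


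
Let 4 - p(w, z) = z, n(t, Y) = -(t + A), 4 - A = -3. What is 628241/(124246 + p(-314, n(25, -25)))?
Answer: 628241/124282 ≈ 5.0550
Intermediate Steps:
A = 7 (A = 4 - 1*(-3) = 4 + 3 = 7)
n(t, Y) = -7 - t (n(t, Y) = -(t + 7) = -(7 + t) = -7 - t)
p(w, z) = 4 - z
628241/(124246 + p(-314, n(25, -25))) = 628241/(124246 + (4 - (-7 - 1*25))) = 628241/(124246 + (4 - (-7 - 25))) = 628241/(124246 + (4 - 1*(-32))) = 628241/(124246 + (4 + 32)) = 628241/(124246 + 36) = 628241/124282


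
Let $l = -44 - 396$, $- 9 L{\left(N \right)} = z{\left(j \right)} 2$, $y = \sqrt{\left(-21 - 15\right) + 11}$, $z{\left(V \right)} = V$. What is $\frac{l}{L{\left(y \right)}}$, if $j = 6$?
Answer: $330$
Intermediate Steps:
$y = 5 i$ ($y = \sqrt{-36 + 11} = \sqrt{-25} = 5 i \approx 5.0 i$)
$L{\left(N \right)} = - \frac{4}{3}$ ($L{\left(N \right)} = - \frac{6 \cdot 2}{9} = \left(- \frac{1}{9}\right) 12 = - \frac{4}{3}$)
$l = -440$ ($l = -44 - 396 = -440$)
$\frac{l}{L{\left(y \right)}} = - \frac{440}{- \frac{4}{3}} = \left(-440\right) \left(- \frac{3}{4}\right) = 330$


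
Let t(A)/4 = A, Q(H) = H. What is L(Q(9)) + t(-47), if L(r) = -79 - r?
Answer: -276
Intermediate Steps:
t(A) = 4*A
L(Q(9)) + t(-47) = (-79 - 1*9) + 4*(-47) = (-79 - 9) - 188 = -88 - 188 = -276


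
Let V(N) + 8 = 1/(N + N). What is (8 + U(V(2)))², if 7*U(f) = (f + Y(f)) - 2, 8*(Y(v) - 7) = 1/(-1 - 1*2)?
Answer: 1630729/28224 ≈ 57.778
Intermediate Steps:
V(N) = -8 + 1/(2*N) (V(N) = -8 + 1/(N + N) = -8 + 1/(2*N))
Y(v) = 167/24 (Y(v) = 7 + 1/(8*(-1 - 1*2)) = 7 + 1/(8*(-1 - 2)) = 7 + (⅛)/(-3) = 7 + (⅛)*(-⅓) = 7 - 1/24 = 167/24)
U(f) = 17/24 + f/7 (U(f) = ((f + 167/24) - 2)/7 = ((167/24 + f) - 2)/7 = (119/24 + f)/7 = 17/24 + f/7)
(8 + U(V(2)))² = (8 + (17/24 + (-8 + (½)/2)/7))² = (8 + (17/24 + (-8 + (½)*(½))/7))² = (8 + (17/24 + (-8 + ¼)/7))² = (8 + (17/24 + (⅐)*(-31/4)))² = (8 + (17/24 - 31/28))² = (8 - 67/168)² = (1277/168)² = 1630729/28224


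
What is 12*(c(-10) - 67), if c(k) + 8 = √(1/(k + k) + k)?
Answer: -900 + 6*I*√1005/5 ≈ -900.0 + 38.042*I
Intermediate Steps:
c(k) = -8 + √(k + 1/(2*k)) (c(k) = -8 + √(1/(k + k) + k) = -8 + √(1/(2*k) + k) = -8 + √(k + 1/(2*k)))
12*(c(-10) - 67) = 12*((-8 + √(2/(-10) + 4*(-10))/2) - 67) = 12*((-8 + √(2*(-⅒) - 40)/2) - 67) = 12*((-8 + √(-⅕ - 40)/2) - 67) = 12*((-8 + √(-201/5)/2) - 67) = 12*((-8 + (I*√1005/5)/2) - 67) = 12*((-8 + I*√1005/10) - 67) = 12*(-75 + I*√1005/10) = -900 + 6*I*√1005/5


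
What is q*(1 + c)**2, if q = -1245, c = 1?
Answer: -4980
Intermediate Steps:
q*(1 + c)**2 = -1245*(1 + 1)**2 = -1245*2**2 = -1245*4 = -4980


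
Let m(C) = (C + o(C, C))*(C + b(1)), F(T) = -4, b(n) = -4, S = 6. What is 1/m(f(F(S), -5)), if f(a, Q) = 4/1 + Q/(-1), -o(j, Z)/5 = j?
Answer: -1/180 ≈ -0.0055556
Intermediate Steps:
o(j, Z) = -5*j
f(a, Q) = 4 - Q (f(a, Q) = 4*1 + Q*(-1) = 4 - Q)
m(C) = -4*C*(-4 + C) (m(C) = (C - 5*C)*(C - 4) = (-4*C)*(-4 + C) = -4*C*(-4 + C))
1/m(f(F(S), -5)) = 1/(4*(4 - 1*(-5))*(4 - (4 - 1*(-5)))) = 1/(4*(4 + 5)*(4 - (4 + 5))) = 1/(4*9*(4 - 1*9)) = 1/(4*9*(4 - 9)) = 1/(4*9*(-5)) = 1/(-180) = -1/180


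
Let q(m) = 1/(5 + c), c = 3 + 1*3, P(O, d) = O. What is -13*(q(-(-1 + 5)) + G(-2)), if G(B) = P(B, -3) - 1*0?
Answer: 273/11 ≈ 24.818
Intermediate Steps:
G(B) = B (G(B) = B - 1*0 = B + 0 = B)
c = 6 (c = 3 + 3 = 6)
q(m) = 1/11 (q(m) = 1/(5 + 6) = 1/11)
-13*(q(-(-1 + 5)) + G(-2)) = -13*(1/11 - 2) = -13*(-21/11) = 273/11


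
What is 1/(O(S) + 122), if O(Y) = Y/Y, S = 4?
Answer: 1/123 ≈ 0.0081301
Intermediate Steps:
O(Y) = 1
1/(O(S) + 122) = 1/(1 + 122) = 1/123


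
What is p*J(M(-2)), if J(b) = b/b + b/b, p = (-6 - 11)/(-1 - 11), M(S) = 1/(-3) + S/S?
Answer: 17/6 ≈ 2.8333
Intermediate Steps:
M(S) = ⅔ (M(S) = 1*(-⅓) + 1 = -⅓ + 1 = ⅔)
p = 17/12 (p = -17/(-12) = -17*(-1/12) = 17/12 ≈ 1.4167)
J(b) = 2 (J(b) = 1 + 1 = 2)
p*J(M(-2)) = (17/12)*2 = 17/6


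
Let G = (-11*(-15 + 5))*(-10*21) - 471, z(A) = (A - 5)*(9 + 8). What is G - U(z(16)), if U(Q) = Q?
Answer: -23758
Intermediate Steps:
z(A) = -85 + 17*A (z(A) = (-5 + A)*17 = -85 + 17*A)
G = -23571 (G = -11*(-10)*(-210) - 471 = 110*(-210) - 471 = -23100 - 471 = -23571)
G - U(z(16)) = -23571 - (-85 + 17*16) = -23571 - (-85 + 272) = -23571 - 1*187 = -23571 - 187 = -23758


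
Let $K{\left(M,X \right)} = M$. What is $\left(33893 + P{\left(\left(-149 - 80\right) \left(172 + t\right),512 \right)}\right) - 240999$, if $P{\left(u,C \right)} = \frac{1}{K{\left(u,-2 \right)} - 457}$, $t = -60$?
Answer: $- \frac{5406502131}{26105} \approx -2.0711 \cdot 10^{5}$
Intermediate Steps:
$P{\left(u,C \right)} = \frac{1}{-457 + u}$ ($P{\left(u,C \right)} = \frac{1}{u - 457} = \frac{1}{-457 + u}$)
$\left(33893 + P{\left(\left(-149 - 80\right) \left(172 + t\right),512 \right)}\right) - 240999 = \left(33893 + \frac{1}{-457 + \left(-149 - 80\right) \left(172 - 60\right)}\right) - 240999 = \left(33893 + \frac{1}{-457 - 25648}\right) - 240999 = \left(33893 + \frac{1}{-26105}\right) - 240999 = \left(33893 - \frac{1}{26105}\right) - 240999 = \frac{884776764}{26105} - 240999 = - \frac{5406502131}{26105}$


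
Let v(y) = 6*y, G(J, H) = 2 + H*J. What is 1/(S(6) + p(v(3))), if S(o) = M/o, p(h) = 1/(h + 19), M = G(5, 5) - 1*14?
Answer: 222/487 ≈ 0.45585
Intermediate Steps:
M = 13 (M = (2 + 5*5) - 1*14 = (2 + 25) - 14 = 27 - 14 = 13)
p(h) = 1/(19 + h)
S(o) = 13/o
1/(S(6) + p(v(3))) = 1/(13/6 + 1/(19 + 6*3)) = 1/(13*(⅙) + 1/(19 + 18)) = 1/(13/6 + 1/37) = 1/(487/222) = 222/487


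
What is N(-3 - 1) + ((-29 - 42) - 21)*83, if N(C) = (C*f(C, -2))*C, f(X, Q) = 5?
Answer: -7556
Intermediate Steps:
N(C) = 5*C**2 (N(C) = (C*5)*C = (5*C)*C = 5*C**2)
N(-3 - 1) + ((-29 - 42) - 21)*83 = 5*(-3 - 1)**2 + ((-29 - 42) - 21)*83 = 5*(-4)**2 + (-71 - 21)*83 = 5*16 - 92*83 = 80 - 7636 = -7556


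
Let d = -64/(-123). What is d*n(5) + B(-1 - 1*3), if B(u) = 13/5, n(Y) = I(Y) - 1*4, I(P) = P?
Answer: 1919/615 ≈ 3.1203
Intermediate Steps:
n(Y) = -4 + Y (n(Y) = Y - 1*4 = Y - 4 = -4 + Y)
B(u) = 13/5 (B(u) = 13*(1/5) = 13/5)
d = 64/123 (d = -64*(-1/123) = 64/123 ≈ 0.52032)
d*n(5) + B(-1 - 1*3) = 64*(-4 + 5)/123 + 13/5 = (64/123)*1 + 13/5 = 64/123 + 13/5 = 1919/615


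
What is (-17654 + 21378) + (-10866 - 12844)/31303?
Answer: 116548662/31303 ≈ 3723.2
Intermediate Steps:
(-17654 + 21378) + (-10866 - 12844)/31303 = 3724 - 23710*1/31303 = 3724 - 23710/31303 = 116548662/31303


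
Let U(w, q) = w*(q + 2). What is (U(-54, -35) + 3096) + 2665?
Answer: 7543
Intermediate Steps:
U(w, q) = w*(2 + q)
(U(-54, -35) + 3096) + 2665 = (-54*(2 - 35) + 3096) + 2665 = (-54*(-33) + 3096) + 2665 = (1782 + 3096) + 2665 = 4878 + 2665 = 7543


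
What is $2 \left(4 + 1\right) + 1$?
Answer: $11$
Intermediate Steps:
$2 \left(4 + 1\right) + 1 = 2 \cdot 5 + 1 = 10 + 1 = 11$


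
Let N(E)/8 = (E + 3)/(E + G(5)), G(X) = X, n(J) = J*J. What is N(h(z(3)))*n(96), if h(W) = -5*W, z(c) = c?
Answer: 442368/5 ≈ 88474.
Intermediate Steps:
n(J) = J²
N(E) = 8*(3 + E)/(5 + E) (N(E) = 8*((E + 3)/(E + 5)) = 8*((3 + E)/(5 + E)) = 8*(3 + E)/(5 + E))
N(h(z(3)))*n(96) = (8*(3 - 5*3)/(5 - 5*3))*96² = (8*(3 - 15)/(5 - 15))*9216 = (8*(-12)/(-10))*9216 = (8*(-⅒)*(-12))*9216 = (48/5)*9216 = 442368/5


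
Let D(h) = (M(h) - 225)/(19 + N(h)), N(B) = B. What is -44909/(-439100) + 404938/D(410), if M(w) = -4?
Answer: -76279740034039/100553900 ≈ -7.5860e+5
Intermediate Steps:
D(h) = -229/(19 + h) (D(h) = (-4 - 225)/(19 + h) = -229/(19 + h))
-44909/(-439100) + 404938/D(410) = -44909/(-439100) + 404938/((-229/(19 + 410))) = -44909*(-1/439100) + 404938/((-229/429)) = 44909/439100 + 404938/((-229*1/429)) = 44909/439100 + 404938/(-229/429) = 44909/439100 + 404938*(-429/229) = 44909/439100 - 173718402/229 = -76279740034039/100553900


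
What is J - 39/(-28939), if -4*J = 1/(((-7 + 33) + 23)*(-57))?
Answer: 464647/323306508 ≈ 0.0014372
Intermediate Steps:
J = 1/11172 (J = -(-1/(57*((-7 + 33) + 23)))/4 = -(-1/(57*(26 + 23)))/4 = -1/(4*(49*(-57))) = -¼/(-2793) = -¼*(-1/2793) = 1/11172 ≈ 8.9510e-5)
J - 39/(-28939) = 1/11172 - 39/(-28939) = 1/11172 - 39*(-1/28939) = 1/11172 + 39/28939 = 464647/323306508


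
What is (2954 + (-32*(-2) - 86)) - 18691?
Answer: -15759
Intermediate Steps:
(2954 + (-32*(-2) - 86)) - 18691 = (2954 + (64 - 86)) - 18691 = (2954 - 22) - 18691 = 2932 - 18691 = -15759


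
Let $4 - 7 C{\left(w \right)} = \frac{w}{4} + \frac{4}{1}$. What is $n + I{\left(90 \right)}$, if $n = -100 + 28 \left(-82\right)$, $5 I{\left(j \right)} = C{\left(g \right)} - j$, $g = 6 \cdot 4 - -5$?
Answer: $- \frac{337989}{140} \approx -2414.2$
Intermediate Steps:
$g = 29$ ($g = 24 + 5 = 29$)
$C{\left(w \right)} = - \frac{w}{28}$ ($C{\left(w \right)} = \frac{4}{7} - \frac{\frac{w}{4} + \frac{4}{1}}{7} = \frac{4}{7} - \frac{w \frac{1}{4} + 4 \cdot 1}{7} = \frac{4}{7} - \frac{\frac{w}{4} + 4}{7} = \frac{4}{7} - \frac{4 + \frac{w}{4}}{7} = \frac{4}{7} - \left(\frac{4}{7} + \frac{w}{28}\right) = - \frac{w}{28}$)
$I{\left(j \right)} = - \frac{29}{140} - \frac{j}{5}$ ($I{\left(j \right)} = \frac{\left(- \frac{1}{28}\right) 29 - j}{5} = \frac{- \frac{29}{28} - j}{5} = - \frac{29}{140} - \frac{j}{5}$)
$n = -2396$ ($n = -100 - 2296 = -2396$)
$n + I{\left(90 \right)} = -2396 - \frac{2549}{140} = - \frac{337989}{140}$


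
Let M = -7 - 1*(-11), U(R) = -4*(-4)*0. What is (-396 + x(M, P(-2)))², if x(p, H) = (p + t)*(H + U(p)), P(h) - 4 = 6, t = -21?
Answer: 320356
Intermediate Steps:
P(h) = 10 (P(h) = 4 + 6 = 10)
U(R) = 0 (U(R) = 16*0 = 0)
M = 4 (M = -7 + 11 = 4)
x(p, H) = H*(-21 + p) (x(p, H) = (p - 21)*(H + 0) = (-21 + p)*H = H*(-21 + p))
(-396 + x(M, P(-2)))² = (-396 + 10*(-21 + 4))² = (-396 + 10*(-17))² = (-396 - 170)² = (-566)² = 320356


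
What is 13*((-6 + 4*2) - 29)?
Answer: -351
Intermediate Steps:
13*((-6 + 4*2) - 29) = 13*((-6 + 8) - 29) = 13*(2 - 29) = 13*(-27) = -351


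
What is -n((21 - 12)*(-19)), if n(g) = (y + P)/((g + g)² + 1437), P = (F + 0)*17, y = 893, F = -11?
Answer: -706/118401 ≈ -0.0059628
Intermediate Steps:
P = -187 (P = (-11 + 0)*17 = -11*17 = -187)
n(g) = 706/(1437 + 4*g²) (n(g) = (893 - 187)/((g + g)² + 1437) = 706/((2*g)² + 1437) = 706/(4*g² + 1437) = 706/(1437 + 4*g²))
-n((21 - 12)*(-19)) = -706/(1437 + 4*((21 - 12)*(-19))²) = -706/(1437 + 4*(9*(-19))²) = -706/(1437 + 4*(-171)²) = -706/(1437 + 4*29241) = -706/(1437 + 116964) = -706/118401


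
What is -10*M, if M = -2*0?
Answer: 0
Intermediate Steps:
M = 0
-10*M = -10*0 = 0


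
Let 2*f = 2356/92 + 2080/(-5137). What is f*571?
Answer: 1700354063/236302 ≈ 7195.7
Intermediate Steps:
f = 2977853/236302 (f = (2356/92 + 2080/(-5137))/2 = (2356*(1/92) + 2080*(-1/5137))/2 = (589/23 - 2080/5137)/2 = (½)*(2977853/118151) = 2977853/236302 ≈ 12.602)
f*571 = (2977853/236302)*571 = 1700354063/236302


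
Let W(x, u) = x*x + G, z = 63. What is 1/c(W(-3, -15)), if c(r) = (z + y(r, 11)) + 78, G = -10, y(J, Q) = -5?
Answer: 1/136 ≈ 0.0073529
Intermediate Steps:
W(x, u) = -10 + x² (W(x, u) = x*x - 10 = x² - 10 = -10 + x²)
c(r) = 136 (c(r) = (63 - 5) + 78 = 58 + 78 = 136)
1/c(W(-3, -15)) = 1/136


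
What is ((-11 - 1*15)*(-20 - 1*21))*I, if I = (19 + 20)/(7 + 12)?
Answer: 41574/19 ≈ 2188.1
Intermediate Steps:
I = 39/19 ≈ 2.0526
((-11 - 1*15)*(-20 - 1*21))*I = ((-11 - 1*15)*(-20 - 1*21))*(39/19) = ((-11 - 15)*(-20 - 21))*(39/19) = -26*(-41)*(39/19) = 1066*(39/19) = 41574/19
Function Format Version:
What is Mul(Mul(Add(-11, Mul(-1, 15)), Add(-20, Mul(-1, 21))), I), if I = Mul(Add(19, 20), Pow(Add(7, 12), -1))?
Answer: Rational(41574, 19) ≈ 2188.1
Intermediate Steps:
I = Rational(39, 19) (I = Mul(39, Pow(19, -1)) = Mul(39, Rational(1, 19)) = Rational(39, 19) ≈ 2.0526)
Mul(Mul(Add(-11, Mul(-1, 15)), Add(-20, Mul(-1, 21))), I) = Mul(Mul(Add(-11, Mul(-1, 15)), Add(-20, Mul(-1, 21))), Rational(39, 19)) = Mul(Mul(Add(-11, -15), Add(-20, -21)), Rational(39, 19)) = Mul(Mul(-26, -41), Rational(39, 19)) = Mul(1066, Rational(39, 19)) = Rational(41574, 19)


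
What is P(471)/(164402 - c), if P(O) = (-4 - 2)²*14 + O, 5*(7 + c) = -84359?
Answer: 4875/906404 ≈ 0.0053784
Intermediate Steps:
c = -84394/5 (c = -7 + (⅕)*(-84359) = -7 - 84359/5 = -84394/5 ≈ -16879.)
P(O) = 504 + O (P(O) = (-6)²*14 + O = 36*14 + O = 504 + O)
P(471)/(164402 - c) = (504 + 471)/(164402 - 1*(-84394/5)) = 975/(164402 + 84394/5) = 975/(906404/5) = 975*(5/906404) = 4875/906404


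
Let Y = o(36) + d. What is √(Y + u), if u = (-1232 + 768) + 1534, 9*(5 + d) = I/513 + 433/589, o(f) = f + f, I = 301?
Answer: √287590595907/15903 ≈ 33.722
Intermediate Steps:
o(f) = 2*f
d = -694613/143127 (d = -5 + (301/513 + 433/589)/9 = -5 + (⅑)*(21022/15903) = -5 + 21022/143127 = -694613/143127 ≈ -4.8531)
Y = 9610531/143127 (Y = 2*36 - 694613/143127 = 72 - 694613/143127 = 9610531/143127 ≈ 67.147)
u = 1070 (u = -464 + 1534 = 1070)
√(Y + u) = √(9610531/143127 + 1070) = √(162756421/143127) = √287590595907/15903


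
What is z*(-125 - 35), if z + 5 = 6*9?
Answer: -7840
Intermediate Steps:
z = 49 (z = -5 + 6*9 = -5 + 54 = 49)
z*(-125 - 35) = 49*(-125 - 35) = 49*(-160) = -7840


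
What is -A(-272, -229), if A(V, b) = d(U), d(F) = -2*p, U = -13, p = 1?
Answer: 2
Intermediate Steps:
d(F) = -2 (d(F) = -2*1 = -2)
A(V, b) = -2
-A(-272, -229) = -1*(-2) = 2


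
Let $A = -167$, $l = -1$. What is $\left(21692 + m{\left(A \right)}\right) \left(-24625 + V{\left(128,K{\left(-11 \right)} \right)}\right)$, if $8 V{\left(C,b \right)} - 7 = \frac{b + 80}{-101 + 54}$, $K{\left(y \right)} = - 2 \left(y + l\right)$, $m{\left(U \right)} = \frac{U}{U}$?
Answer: $- \frac{200850606075}{376} \approx -5.3418 \cdot 10^{8}$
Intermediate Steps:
$m{\left(U \right)} = 1$
$K{\left(y \right)} = 2 - 2 y$ ($K{\left(y \right)} = - 2 \left(y - 1\right) = - 2 \left(-1 + y\right) = 2 - 2 y$)
$V{\left(C,b \right)} = \frac{249}{376} - \frac{b}{376}$ ($V{\left(C,b \right)} = \frac{7}{8} + \frac{\left(b + 80\right) \frac{1}{-101 + 54}}{8} = \frac{7}{8} + \frac{\left(80 + b\right) \frac{1}{-47}}{8} = \frac{7}{8} + \frac{\left(80 + b\right) \left(- \frac{1}{47}\right)}{8} = \frac{7}{8} + \frac{- \frac{80}{47} - \frac{b}{47}}{8} = \frac{7}{8} - \left(\frac{10}{47} + \frac{b}{376}\right) = \frac{249}{376} - \frac{b}{376}$)
$\left(21692 + m{\left(A \right)}\right) \left(-24625 + V{\left(128,K{\left(-11 \right)} \right)}\right) = \left(21692 + 1\right) \left(-24625 + \left(\frac{249}{376} - \frac{2 - -22}{376}\right)\right) = 21693 \left(-24625 + \left(\frac{249}{376} - \frac{2 + 22}{376}\right)\right) = 21693 \left(-24625 + \left(\frac{249}{376} - \frac{3}{47}\right)\right) = 21693 \left(-24625 + \frac{225}{376}\right) = 21693 \left(- \frac{9258775}{376}\right) = - \frac{200850606075}{376}$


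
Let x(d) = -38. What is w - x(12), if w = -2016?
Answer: -1978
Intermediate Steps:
w - x(12) = -2016 - 1*(-38) = -2016 + 38 = -1978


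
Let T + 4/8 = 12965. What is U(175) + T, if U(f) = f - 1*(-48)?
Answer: 26375/2 ≈ 13188.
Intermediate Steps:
T = 25929/2 (T = -½ + 12965 = 25929/2 ≈ 12965.)
U(f) = 48 + f (U(f) = f + 48 = 48 + f)
U(175) + T = (48 + 175) + 25929/2 = 223 + 25929/2 = 26375/2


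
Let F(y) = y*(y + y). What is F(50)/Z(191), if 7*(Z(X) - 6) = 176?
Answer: 17500/109 ≈ 160.55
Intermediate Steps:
F(y) = 2*y² (F(y) = y*(2*y) = 2*y²)
Z(X) = 218/7 (Z(X) = 6 + (⅐)*176 = 6 + 176/7 = 218/7)
F(50)/Z(191) = (2*50²)/(218/7) = (2*2500)*(7/218) = 5000*(7/218) = 17500/109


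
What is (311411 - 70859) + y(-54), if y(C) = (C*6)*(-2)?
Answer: 241200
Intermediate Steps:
y(C) = -12*C (y(C) = (6*C)*(-2) = -12*C)
(311411 - 70859) + y(-54) = (311411 - 70859) - 12*(-54) = 240552 + 648 = 241200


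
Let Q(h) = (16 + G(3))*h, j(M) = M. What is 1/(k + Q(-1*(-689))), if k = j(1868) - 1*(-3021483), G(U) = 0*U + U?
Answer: 1/3036442 ≈ 3.2933e-7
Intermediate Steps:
G(U) = U (G(U) = 0 + U = U)
Q(h) = 19*h (Q(h) = (16 + 3)*h = 19*h)
k = 3023351 (k = 1868 - 1*(-3021483) = 1868 + 3021483 = 3023351)
1/(k + Q(-1*(-689))) = 1/(3023351 + 19*(-1*(-689))) = 1/(3023351 + 19*689) = 1/(3023351 + 13091) = 1/3036442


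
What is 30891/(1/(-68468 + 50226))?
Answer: -563513622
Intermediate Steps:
30891/(1/(-68468 + 50226)) = 30891/(1/(-18242)) = 30891/(-1/18242) = 30891*(-18242) = -563513622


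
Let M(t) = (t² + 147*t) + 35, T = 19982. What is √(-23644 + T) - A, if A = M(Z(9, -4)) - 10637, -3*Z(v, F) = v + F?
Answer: 97598/9 + I*√3662 ≈ 10844.0 + 60.514*I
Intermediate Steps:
Z(v, F) = -F/3 - v/3 (Z(v, F) = -(v + F)/3 = -(F + v)/3 = -F/3 - v/3)
M(t) = 35 + t² + 147*t
A = -97598/9 (A = (35 + (-⅓*(-4) - ⅓*9)² + 147*(-⅓*(-4) - ⅓*9)) - 10637 = (35 + (4/3 - 3)² + 147*(4/3 - 3)) - 10637 = (35 + (-5/3)² + 147*(-5/3)) - 10637 = (35 + 25/9 - 245) - 10637 = -1865/9 - 10637 = -97598/9 ≈ -10844.)
√(-23644 + T) - A = √(-23644 + 19982) - 1*(-97598/9) = √(-3662) + 97598/9 = I*√3662 + 97598/9 = 97598/9 + I*√3662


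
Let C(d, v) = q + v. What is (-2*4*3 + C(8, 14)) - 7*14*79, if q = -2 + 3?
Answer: -7751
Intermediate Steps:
q = 1
C(d, v) = 1 + v
(-2*4*3 + C(8, 14)) - 7*14*79 = (-2*4*3 + (1 + 14)) - 7*14*79 = (-8*3 + 15) - 98*79 = (-24 + 15) - 7742 = -9 - 7742 = -7751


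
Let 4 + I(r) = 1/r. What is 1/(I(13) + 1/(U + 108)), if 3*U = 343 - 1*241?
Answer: -1846/7229 ≈ -0.25536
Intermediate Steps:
U = 34 (U = (343 - 1*241)/3 = (343 - 241)/3 = (⅓)*102 = 34)
I(r) = -4 + 1/r
1/(I(13) + 1/(U + 108)) = 1/((-4 + 1/13) + 1/(34 + 108)) = 1/((-4 + 1/13) + 1/142) = 1/(-51/13 + 1/142) = 1/(-7229/1846) = -1846/7229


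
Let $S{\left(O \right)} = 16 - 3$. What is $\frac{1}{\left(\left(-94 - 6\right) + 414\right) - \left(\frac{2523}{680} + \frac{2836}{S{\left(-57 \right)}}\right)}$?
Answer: $\frac{8840}{814481} \approx 0.010854$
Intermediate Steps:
$S{\left(O \right)} = 13$ ($S{\left(O \right)} = 16 - 3 = 13$)
$\frac{1}{\left(\left(-94 - 6\right) + 414\right) - \left(\frac{2523}{680} + \frac{2836}{S{\left(-57 \right)}}\right)} = \frac{1}{\left(\left(-94 - 6\right) + 414\right) - \left(\frac{2523}{680} + \frac{2836}{13}\right)} = \frac{1}{\left(-100 + 414\right) - \frac{1961279}{8840}} = \frac{1}{314 - \frac{1961279}{8840}} = \frac{1}{\frac{814481}{8840}} = \frac{8840}{814481}$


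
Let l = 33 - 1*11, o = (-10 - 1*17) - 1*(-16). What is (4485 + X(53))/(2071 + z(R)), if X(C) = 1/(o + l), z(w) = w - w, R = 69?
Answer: 49336/22781 ≈ 2.1657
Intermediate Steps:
o = -11 (o = (-10 - 17) + 16 = -27 + 16 = -11)
l = 22 (l = 33 - 11 = 22)
z(w) = 0
X(C) = 1/11 (X(C) = 1/(-11 + 22) = 1/11)
(4485 + X(53))/(2071 + z(R)) = (4485 + 1/11)/(2071 + 0) = (49336/11)/2071 = (49336/11)*(1/2071) = 49336/22781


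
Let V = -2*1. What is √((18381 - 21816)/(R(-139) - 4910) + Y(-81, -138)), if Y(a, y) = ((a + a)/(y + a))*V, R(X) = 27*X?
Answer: I*√433097822751/632399 ≈ 1.0406*I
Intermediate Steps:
V = -2
Y(a, y) = -4*a/(a + y) (Y(a, y) = ((a + a)/(y + a))*(-2) = ((2*a)/(a + y))*(-2) = (2*a/(a + y))*(-2) = -4*a/(a + y))
√((18381 - 21816)/(R(-139) - 4910) + Y(-81, -138)) = √((18381 - 21816)/(27*(-139) - 4910) - 4*(-81)/(-81 - 138)) = √(-3435/(-3753 - 4910) - 4*(-81)/(-219)) = √(-3435/(-8663) - 4*(-81)*(-1/219)) = √(-3435*(-1/8663) - 108/73) = √(3435/8663 - 108/73) = √(-684849/632399) = I*√433097822751/632399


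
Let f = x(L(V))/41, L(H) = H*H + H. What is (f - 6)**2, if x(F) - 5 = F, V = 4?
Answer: 48841/1681 ≈ 29.055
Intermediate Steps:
L(H) = H + H**2 (L(H) = H**2 + H = H + H**2)
x(F) = 5 + F
f = 25/41 (f = (5 + 4*(1 + 4))/41 = (5 + 4*5)*(1/41) = (5 + 20)*(1/41) = 25*(1/41) = 25/41 ≈ 0.60976)
(f - 6)**2 = (25/41 - 6)**2 = (-221/41)**2 = 48841/1681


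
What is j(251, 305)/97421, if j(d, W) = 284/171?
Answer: 284/16658991 ≈ 1.7048e-5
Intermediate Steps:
j(d, W) = 284/171 (j(d, W) = 284*(1/171) = 284/171)
j(251, 305)/97421 = (284/171)/97421 = (284/171)*(1/97421) = 284/16658991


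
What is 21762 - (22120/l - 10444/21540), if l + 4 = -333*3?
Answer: 117661670143/5401155 ≈ 21785.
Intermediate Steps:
l = -1003 (l = -4 - 333*3 = -4 - 999 = -1003)
21762 - (22120/l - 10444/21540) = 21762 - (22120/(-1003) - 10444/21540) = 21762 - (22120*(-1/1003) - 10444*1/21540) = 21762 - (-22120/1003 - 2611/5385) = 21762 - 1*(-121735033/5401155) = 21762 + 121735033/5401155 = 117661670143/5401155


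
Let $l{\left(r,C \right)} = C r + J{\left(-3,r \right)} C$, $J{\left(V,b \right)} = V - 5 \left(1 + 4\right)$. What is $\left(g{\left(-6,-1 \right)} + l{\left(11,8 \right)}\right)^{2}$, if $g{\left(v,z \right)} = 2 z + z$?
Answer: $19321$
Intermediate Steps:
$J{\left(V,b \right)} = -25 + V$ ($J{\left(V,b \right)} = V - 25 = -25 + V$)
$g{\left(v,z \right)} = 3 z$
$l{\left(r,C \right)} = - 28 C + C r$ ($l{\left(r,C \right)} = C r + \left(-25 - 3\right) C = C r - 28 C = - 28 C + C r$)
$\left(g{\left(-6,-1 \right)} + l{\left(11,8 \right)}\right)^{2} = \left(3 \left(-1\right) + 8 \left(-28 + 11\right)\right)^{2} = \left(-3 + 8 \left(-17\right)\right)^{2} = \left(-3 - 136\right)^{2} = \left(-139\right)^{2} = 19321$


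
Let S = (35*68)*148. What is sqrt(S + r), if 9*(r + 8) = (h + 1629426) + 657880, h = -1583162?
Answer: 2*sqrt(968558)/3 ≈ 656.10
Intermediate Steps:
S = 352240 (S = 2380*148 = 352240)
r = 704072/9 (r = -8 + ((-1583162 + 1629426) + 657880)/9 = -8 + (46264 + 657880)/9 = -8 + (1/9)*704144 = -8 + 704144/9 = 704072/9 ≈ 78230.)
sqrt(S + r) = sqrt(352240 + 704072/9) = sqrt(3874232/9) = 2*sqrt(968558)/3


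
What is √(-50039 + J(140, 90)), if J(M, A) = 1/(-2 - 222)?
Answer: I*√156922318/56 ≈ 223.69*I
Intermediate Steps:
J(M, A) = -1/224 (J(M, A) = 1/(-224) = -1/224)
√(-50039 + J(140, 90)) = √(-50039 - 1/224) = √(-11208737/224) = I*√156922318/56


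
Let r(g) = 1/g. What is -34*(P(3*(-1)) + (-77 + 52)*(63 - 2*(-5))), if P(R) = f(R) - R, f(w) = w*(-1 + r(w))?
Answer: 61812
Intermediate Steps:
f(w) = w*(-1 + 1/w)
P(R) = 1 - 2*R (P(R) = (1 - R) - R = 1 - 2*R)
-34*(P(3*(-1)) + (-77 + 52)*(63 - 2*(-5))) = -34*((1 - 6*(-1)) + (-77 + 52)*(63 - 2*(-5))) = -34*((1 - 2*(-3)) - 25*(63 + 10)) = -34*((1 + 6) - 25*73) = -34*(7 - 1825) = -34*(-1818) = 61812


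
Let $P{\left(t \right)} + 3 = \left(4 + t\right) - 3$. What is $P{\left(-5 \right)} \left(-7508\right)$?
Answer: $52556$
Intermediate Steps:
$P{\left(t \right)} = -2 + t$ ($P{\left(t \right)} = -3 + \left(\left(4 + t\right) - 3\right) = -3 + \left(1 + t\right) = -2 + t$)
$P{\left(-5 \right)} \left(-7508\right) = \left(-2 - 5\right) \left(-7508\right) = \left(-7\right) \left(-7508\right) = 52556$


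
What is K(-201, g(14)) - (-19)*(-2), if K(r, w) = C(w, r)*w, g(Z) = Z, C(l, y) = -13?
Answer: -220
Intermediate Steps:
K(r, w) = -13*w
K(-201, g(14)) - (-19)*(-2) = -13*14 - (-19)*(-2) = -182 - 1*38 = -182 - 38 = -220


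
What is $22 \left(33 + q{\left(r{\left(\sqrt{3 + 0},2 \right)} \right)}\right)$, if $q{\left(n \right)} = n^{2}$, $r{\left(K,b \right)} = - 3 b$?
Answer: $1518$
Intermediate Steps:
$22 \left(33 + q{\left(r{\left(\sqrt{3 + 0},2 \right)} \right)}\right) = 22 \left(33 + \left(\left(-3\right) 2\right)^{2}\right) = 22 \left(33 + \left(-6\right)^{2}\right) = 22 \left(33 + 36\right) = 22 \cdot 69 = 1518$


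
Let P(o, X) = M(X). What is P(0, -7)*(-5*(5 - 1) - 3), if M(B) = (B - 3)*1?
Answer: 230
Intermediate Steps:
M(B) = -3 + B (M(B) = (-3 + B)*1 = -3 + B)
P(o, X) = -3 + X
P(0, -7)*(-5*(5 - 1) - 3) = (-3 - 7)*(-5*(5 - 1) - 3) = -10*(-5*4 - 3) = -10*(-20 - 3) = -10*(-23) = 230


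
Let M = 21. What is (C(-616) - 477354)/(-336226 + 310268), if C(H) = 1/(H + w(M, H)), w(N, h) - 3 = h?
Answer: 586668067/31902382 ≈ 18.389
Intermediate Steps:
w(N, h) = 3 + h
C(H) = 1/(3 + 2*H) (C(H) = 1/(H + (3 + H)) = 1/(3 + 2*H))
(C(-616) - 477354)/(-336226 + 310268) = (1/(3 + 2*(-616)) - 477354)/(-336226 + 310268) = (1/(3 - 1232) - 477354)/(-25958) = (1/(-1229) - 477354)*(-1/25958) = (-1/1229 - 477354)*(-1/25958) = -586668067/1229*(-1/25958) = 586668067/31902382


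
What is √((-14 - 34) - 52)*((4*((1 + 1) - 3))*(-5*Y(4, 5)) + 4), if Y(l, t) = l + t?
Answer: 1840*I ≈ 1840.0*I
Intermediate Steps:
√((-14 - 34) - 52)*((4*((1 + 1) - 3))*(-5*Y(4, 5)) + 4) = √((-14 - 34) - 52)*((4*((1 + 1) - 3))*(-5*(4 + 5)) + 4) = √(-48 - 52)*((4*(2 - 3))*(-5*9) + 4) = √(-100)*((4*(-1))*(-45) + 4) = (10*I)*(-4*(-45) + 4) = (10*I)*(180 + 4) = (10*I)*184 = 1840*I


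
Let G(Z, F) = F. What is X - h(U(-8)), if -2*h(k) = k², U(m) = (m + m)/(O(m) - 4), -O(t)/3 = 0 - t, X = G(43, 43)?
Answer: 2115/49 ≈ 43.163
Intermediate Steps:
X = 43
O(t) = 3*t (O(t) = -3*(0 - t) = -(-3)*t = 3*t)
U(m) = 2*m/(-4 + 3*m) (U(m) = (m + m)/(3*m - 4) = (2*m)/(-4 + 3*m) = 2*m/(-4 + 3*m))
h(k) = -k²/2
X - h(U(-8)) = 43 - (-1)*(2*(-8)/(-4 + 3*(-8)))²/2 = 43 - (-1)*(2*(-8)/(-4 - 24))²/2 = 43 - (-1)*(2*(-8)/(-28))²/2 = 43 - (-1)*(2*(-8)*(-1/28))²/2 = 43 - (-1)*(4/7)²/2 = 43 - (-1)*16/(2*49) = 43 - 1*(-8/49) = 43 + 8/49 = 2115/49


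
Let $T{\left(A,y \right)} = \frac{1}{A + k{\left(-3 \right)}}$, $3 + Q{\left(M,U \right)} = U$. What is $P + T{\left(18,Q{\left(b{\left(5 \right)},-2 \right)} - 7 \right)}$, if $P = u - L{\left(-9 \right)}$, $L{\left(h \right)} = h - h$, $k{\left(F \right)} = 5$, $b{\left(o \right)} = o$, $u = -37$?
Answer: $- \frac{850}{23} \approx -36.957$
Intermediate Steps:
$Q{\left(M,U \right)} = -3 + U$
$L{\left(h \right)} = 0$
$T{\left(A,y \right)} = \frac{1}{5 + A}$ ($T{\left(A,y \right)} = \frac{1}{A + 5} = \frac{1}{5 + A}$)
$P = -37$ ($P = -37 - 0 = -37 + 0 = -37$)
$P + T{\left(18,Q{\left(b{\left(5 \right)},-2 \right)} - 7 \right)} = -37 + \frac{1}{5 + 18} = -37 + \frac{1}{23} = - \frac{850}{23}$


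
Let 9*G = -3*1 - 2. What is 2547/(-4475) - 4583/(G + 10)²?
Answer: -2687400/51731 ≈ -51.950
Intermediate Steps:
G = -5/9 (G = (-3*1 - 2)/9 = (-3 - 2)/9 = (⅑)*(-5) = -5/9 ≈ -0.55556)
2547/(-4475) - 4583/(G + 10)² = 2547/(-4475) - 4583/(-5/9 + 10)² = 2547*(-1/4475) - 4583/((85/9)²) = -2547/4475 - 4583/7225/81 = -2547/4475 - 4583*81/7225 = -2547/4475 - 371223/7225 = -2687400/51731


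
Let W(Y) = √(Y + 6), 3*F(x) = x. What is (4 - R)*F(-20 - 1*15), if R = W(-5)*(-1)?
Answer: -175/3 ≈ -58.333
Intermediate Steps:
F(x) = x/3
W(Y) = √(6 + Y)
R = -1 (R = √(6 - 5)*(-1) = √1*(-1) = 1*(-1) = -1)
(4 - R)*F(-20 - 1*15) = (4 - 1*(-1))*((-20 - 1*15)/3) = (4 + 1)*((-20 - 15)/3) = 5*((⅓)*(-35)) = 5*(-35/3) = -175/3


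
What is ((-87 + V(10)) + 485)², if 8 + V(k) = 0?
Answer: 152100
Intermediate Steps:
V(k) = -8 (V(k) = -8 + 0 = -8)
((-87 + V(10)) + 485)² = ((-87 - 8) + 485)² = (-95 + 485)² = 390² = 152100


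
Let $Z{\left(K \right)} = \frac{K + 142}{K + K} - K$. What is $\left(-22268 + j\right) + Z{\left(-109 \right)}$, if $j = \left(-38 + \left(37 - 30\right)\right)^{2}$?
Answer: $- \frac{4621197}{218} \approx -21198.0$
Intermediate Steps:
$j = 961$ ($j = \left(-38 + 7\right)^{2} = \left(-31\right)^{2} = 961$)
$Z{\left(K \right)} = - K + \frac{142 + K}{2 K}$ ($Z{\left(K \right)} = \frac{142 + K}{2 K} - K = - K + \frac{142 + K}{2 K}$)
$\left(-22268 + j\right) + Z{\left(-109 \right)} = \left(-22268 + 961\right) + \left(\frac{1}{2} - -109 + \frac{71}{-109}\right) = -21307 + \left(\frac{1}{2} + 109 + 71 \left(- \frac{1}{109}\right)\right) = -21307 + \left(\frac{1}{2} + 109 - \frac{71}{109}\right) = -21307 + \frac{23729}{218} = - \frac{4621197}{218}$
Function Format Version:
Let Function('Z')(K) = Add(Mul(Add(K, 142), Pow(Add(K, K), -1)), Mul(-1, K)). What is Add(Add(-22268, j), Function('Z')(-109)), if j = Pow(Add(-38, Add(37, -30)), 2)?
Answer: Rational(-4621197, 218) ≈ -21198.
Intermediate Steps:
j = 961 (j = Pow(Add(-38, 7), 2) = Pow(-31, 2) = 961)
Function('Z')(K) = Add(Mul(-1, K), Mul(Rational(1, 2), Pow(K, -1), Add(142, K))) (Function('Z')(K) = Add(Mul(Add(142, K), Pow(Mul(2, K), -1)), Mul(-1, K)) = Add(Mul(Add(142, K), Mul(Rational(1, 2), Pow(K, -1))), Mul(-1, K)) = Add(Mul(Rational(1, 2), Pow(K, -1), Add(142, K)), Mul(-1, K)) = Add(Mul(-1, K), Mul(Rational(1, 2), Pow(K, -1), Add(142, K))))
Add(Add(-22268, j), Function('Z')(-109)) = Add(Add(-22268, 961), Add(Rational(1, 2), Mul(-1, -109), Mul(71, Pow(-109, -1)))) = Add(-21307, Add(Rational(1, 2), 109, Mul(71, Rational(-1, 109)))) = Add(-21307, Add(Rational(1, 2), 109, Rational(-71, 109))) = Add(-21307, Rational(23729, 218)) = Rational(-4621197, 218)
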